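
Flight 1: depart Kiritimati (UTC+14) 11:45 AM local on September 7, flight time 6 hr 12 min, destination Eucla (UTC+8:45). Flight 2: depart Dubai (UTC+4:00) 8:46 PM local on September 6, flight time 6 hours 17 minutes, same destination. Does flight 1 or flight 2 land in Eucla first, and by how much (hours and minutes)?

the second, by 4 hours 54 minutes

Flight 1 in UTC: 11:45 AM − 14:00 = 9:45 PM on Sep 6.
+6 hours and 12 minutes → arrive 3:57 AM UTC on Sep 7.
Flight 2 in UTC: 8:46 PM − 4:00 = 4:46 PM on Sep 6.
+6 hours and 17 minutes → arrive 11:03 PM UTC on Sep 6.
Flight 2 lands earlier by 4 hours 54 minutes.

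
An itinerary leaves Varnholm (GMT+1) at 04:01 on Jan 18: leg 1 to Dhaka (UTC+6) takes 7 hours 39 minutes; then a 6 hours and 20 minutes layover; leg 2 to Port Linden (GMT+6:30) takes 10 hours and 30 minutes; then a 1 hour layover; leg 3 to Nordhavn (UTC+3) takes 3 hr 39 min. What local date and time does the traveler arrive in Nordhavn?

Convert departure to UTC: 04:01 − 1:00 = 03:01 UTC on Jan 18.
Add 7 hours 39 minutes leg 1 → 10:40 UTC.
Add 6 hours and 20 minutes layover in Dhaka → 17:00 UTC.
Add 10 hours 30 minutes leg 2 → 03:30 UTC (Jan 19).
Add 1 hour layover in Port Linden → 04:30 UTC.
Add 3 hours and 39 minutes leg 3 → 08:09 UTC.
Nordhavn is UTC+3:00, so local arrival = 08:09 + 3:00 = 11:09 on Jan 19.

11:09 on January 19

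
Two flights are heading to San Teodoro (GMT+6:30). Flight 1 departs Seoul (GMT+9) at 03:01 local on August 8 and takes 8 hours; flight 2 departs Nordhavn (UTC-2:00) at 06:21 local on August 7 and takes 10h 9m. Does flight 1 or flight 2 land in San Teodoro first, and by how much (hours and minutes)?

Flight 1 in UTC: 03:01 − 9:00 = 18:01 on Aug 7.
+8 hours → arrive 02:01 UTC on Aug 8.
Flight 2 in UTC: 06:21 + 2:00 = 08:21 on Aug 7.
+10 hours and 9 minutes → arrive 18:30 UTC on Aug 7.
Flight 2 lands earlier by 7 hours 31 minutes.

the second, by 7 hours 31 minutes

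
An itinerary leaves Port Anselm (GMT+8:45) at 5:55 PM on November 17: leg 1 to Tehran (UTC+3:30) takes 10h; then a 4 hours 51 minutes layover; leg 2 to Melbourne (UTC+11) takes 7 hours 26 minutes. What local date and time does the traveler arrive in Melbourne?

6:27 PM on Nov 18

Convert departure to UTC: 5:55 PM − 8:45 = 9:10 AM UTC on Nov 17.
Add 10 hours leg 1 → 7:10 PM UTC.
Add 4 hours and 51 minutes layover in Tehran → 12:01 AM UTC (Nov 18).
Add 7 hours 26 minutes leg 2 → 7:27 AM UTC.
Melbourne is UTC+11:00, so local arrival = 7:27 AM + 11:00 = 6:27 PM on Nov 18.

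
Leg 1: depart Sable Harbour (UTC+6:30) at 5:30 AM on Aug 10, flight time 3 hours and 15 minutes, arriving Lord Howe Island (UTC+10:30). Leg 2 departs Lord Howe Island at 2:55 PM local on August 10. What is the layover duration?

2 hours 10 minutes

Convert departure to UTC: 5:30 AM − 6:30 = 11:00 PM UTC on Aug 9.
Add 3 hours 15 minutes flight time → 2:15 AM UTC (Aug 10).
Lord Howe Island is UTC+10:30, so local arrival = 2:15 AM + 10:30 = 12:45 PM on Aug 10.
Layover = 2:55 PM − 12:45 PM = 2 hours 10 minutes.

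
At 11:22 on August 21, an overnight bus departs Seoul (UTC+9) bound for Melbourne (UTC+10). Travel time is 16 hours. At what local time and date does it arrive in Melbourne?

04:22 on August 22

Convert departure to UTC: 11:22 − 9:00 = 02:22 UTC on Aug 21.
Add 16 hours travel time → 18:22 UTC.
Melbourne is UTC+10:00, so local arrival = 18:22 + 10:00 = 04:22 on Aug 22.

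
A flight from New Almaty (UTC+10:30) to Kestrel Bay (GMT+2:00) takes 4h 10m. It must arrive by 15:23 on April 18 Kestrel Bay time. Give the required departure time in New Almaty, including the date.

19:43 on April 18

Target arrival in UTC: 15:23 − 2:00 = 13:23 on Apr 18.
Subtract 4 hours 10 minutes → departure 09:13 UTC on Apr 18.
New Almaty is UTC+10:30: 09:13 + 10:30 = 19:43 on Apr 18.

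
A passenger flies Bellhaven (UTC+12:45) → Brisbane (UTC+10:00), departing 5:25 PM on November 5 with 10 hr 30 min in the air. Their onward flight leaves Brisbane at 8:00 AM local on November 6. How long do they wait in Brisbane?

6 hours 50 minutes

Convert departure to UTC: 5:25 PM − 12:45 = 4:40 AM UTC on Nov 5.
Add 10 hours and 30 minutes flight time → 3:10 PM UTC.
Brisbane is UTC+10:00, so local arrival = 3:10 PM + 10:00 = 1:10 AM on Nov 6.
Layover = 8:00 AM − 1:10 AM = 6 hours 50 minutes.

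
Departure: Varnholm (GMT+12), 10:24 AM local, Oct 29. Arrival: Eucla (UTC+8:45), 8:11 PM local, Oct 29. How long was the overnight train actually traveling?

13 hours 2 minutes

Eucla is 3:15 behind Varnholm.
Clock-face elapsed time (ignoring zones) is 9 hours 47 minutes.
Actual elapsed = 9 hours 47 minutes + 3:15 = 13 hours 2 minutes.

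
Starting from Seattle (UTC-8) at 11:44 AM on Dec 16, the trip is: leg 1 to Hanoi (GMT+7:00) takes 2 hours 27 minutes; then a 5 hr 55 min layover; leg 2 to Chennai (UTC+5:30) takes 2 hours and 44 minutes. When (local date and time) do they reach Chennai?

12:20 PM on December 17

Convert departure to UTC: 11:44 AM + 8:00 = 7:44 PM UTC on Dec 16.
Add 2 hours and 27 minutes leg 1 → 10:11 PM UTC.
Add 5 hours 55 minutes layover in Hanoi → 4:06 AM UTC (Dec 17).
Add 2 hours 44 minutes leg 2 → 6:50 AM UTC.
Chennai is UTC+5:30, so local arrival = 6:50 AM + 5:30 = 12:20 PM on Dec 17.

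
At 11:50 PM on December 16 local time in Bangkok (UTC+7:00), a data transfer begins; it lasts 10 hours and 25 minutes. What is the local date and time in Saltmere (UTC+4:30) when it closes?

Convert start to UTC: 11:50 PM − 7:00 = 4:50 PM UTC on Dec 16.
Add 10 hours and 25 minutes duration → 3:15 AM UTC (Dec 17).
Saltmere is UTC+4:30, so local end time = 3:15 AM + 4:30 = 7:45 AM on Dec 17.

7:45 AM on December 17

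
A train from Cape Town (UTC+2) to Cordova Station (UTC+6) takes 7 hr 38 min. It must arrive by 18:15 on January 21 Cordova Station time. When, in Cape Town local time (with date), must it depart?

Target arrival in UTC: 18:15 − 6:00 = 12:15 on Jan 21.
Subtract 7 hours and 38 minutes → departure 04:37 UTC on Jan 21.
Cape Town is UTC+2:00: 04:37 + 2:00 = 06:37 on Jan 21.

06:37 on January 21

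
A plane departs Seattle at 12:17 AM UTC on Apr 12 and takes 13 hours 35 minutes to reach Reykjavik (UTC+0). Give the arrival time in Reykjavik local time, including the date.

Departure is given in UTC: 12:17 AM on Apr 12.
Add 13 hours 35 minutes → 1:52 PM UTC.
Reykjavik is UTC+0, so local arrival is 1:52 PM on Apr 12.

1:52 PM on April 12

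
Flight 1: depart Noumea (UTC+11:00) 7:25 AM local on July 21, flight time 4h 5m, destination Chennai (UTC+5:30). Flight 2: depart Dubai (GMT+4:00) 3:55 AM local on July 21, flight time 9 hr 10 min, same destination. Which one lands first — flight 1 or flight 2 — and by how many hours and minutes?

Flight 1 in UTC: 7:25 AM − 11:00 = 8:25 PM on Jul 20.
+4 hours and 5 minutes → arrive 12:30 AM UTC on Jul 21.
Flight 2 in UTC: 3:55 AM − 4:00 = 11:55 PM on Jul 20.
+9 hours and 10 minutes → arrive 9:05 AM UTC on Jul 21.
Flight 1 lands earlier by 8 hours 35 minutes.

the first, by 8 hours 35 minutes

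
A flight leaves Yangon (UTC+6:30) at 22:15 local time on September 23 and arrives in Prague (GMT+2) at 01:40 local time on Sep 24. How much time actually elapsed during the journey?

Prague is 4:30 behind Yangon.
Clock-face elapsed time (ignoring zones) is 3 hours 25 minutes.
Actual elapsed = 3 hours 25 minutes + 4:30 = 7 hours 55 minutes.

7 hours 55 minutes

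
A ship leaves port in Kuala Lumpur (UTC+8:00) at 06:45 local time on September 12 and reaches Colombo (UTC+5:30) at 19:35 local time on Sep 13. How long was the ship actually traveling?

Departure in UTC: 06:45 − 8:00 = 22:45 on Sep 11.
Arrival in UTC: 19:35 − 5:30 = 14:05 on Sep 13.
Elapsed = 14:05 − 22:45 (+2 days) = 39 hours 20 minutes.

39 hours 20 minutes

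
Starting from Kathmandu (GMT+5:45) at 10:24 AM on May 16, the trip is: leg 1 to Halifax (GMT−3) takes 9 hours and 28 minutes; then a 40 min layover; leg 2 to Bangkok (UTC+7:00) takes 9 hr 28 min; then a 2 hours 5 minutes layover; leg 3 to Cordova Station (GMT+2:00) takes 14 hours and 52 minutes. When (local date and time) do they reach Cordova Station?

7:12 PM on May 17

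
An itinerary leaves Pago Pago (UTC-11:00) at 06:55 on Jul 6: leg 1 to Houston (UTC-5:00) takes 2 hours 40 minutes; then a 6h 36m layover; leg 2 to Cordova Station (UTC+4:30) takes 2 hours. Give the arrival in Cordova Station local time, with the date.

09:41 on Jul 7

Convert departure to UTC: 06:55 + 11:00 = 17:55 UTC on Jul 6.
Add 2 hours and 40 minutes leg 1 → 20:35 UTC.
Add 6 hours and 36 minutes layover in Houston → 03:11 UTC (Jul 7).
Add 2 hours leg 2 → 05:11 UTC.
Cordova Station is UTC+4:30, so local arrival = 05:11 + 4:30 = 09:41 on Jul 7.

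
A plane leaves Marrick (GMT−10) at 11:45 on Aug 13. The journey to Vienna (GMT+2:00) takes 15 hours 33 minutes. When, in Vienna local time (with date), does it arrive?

Vienna is 12:00 ahead of Marrick.
After 15 hours and 33 minutes it is 03:18 (Aug 14) in Marrick.
Shift by the zone difference: 03:18 + 12:00 = 15:18 on Aug 14 in Vienna.

15:18 on August 14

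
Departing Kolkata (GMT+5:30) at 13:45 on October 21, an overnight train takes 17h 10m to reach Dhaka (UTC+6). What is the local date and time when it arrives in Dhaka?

07:25 on Oct 22

Dhaka is 0:30 ahead of Kolkata.
After 17 hours 10 minutes it is 06:55 (Oct 22) in Kolkata.
Shift by the zone difference: 06:55 + 0:30 = 07:25 on Oct 22 in Dhaka.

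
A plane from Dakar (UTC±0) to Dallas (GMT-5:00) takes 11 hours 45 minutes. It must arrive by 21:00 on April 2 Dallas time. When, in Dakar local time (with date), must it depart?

14:15 on Apr 2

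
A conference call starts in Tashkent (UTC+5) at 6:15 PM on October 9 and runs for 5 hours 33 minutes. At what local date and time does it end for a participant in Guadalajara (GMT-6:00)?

Convert start to UTC: 6:15 PM − 5:00 = 1:15 PM UTC on Oct 9.
Add 5 hours and 33 minutes duration → 6:48 PM UTC.
Guadalajara is UTC−6:00, so local end time = 6:48 PM − 6:00 = 12:48 PM on Oct 9.

12:48 PM on Oct 9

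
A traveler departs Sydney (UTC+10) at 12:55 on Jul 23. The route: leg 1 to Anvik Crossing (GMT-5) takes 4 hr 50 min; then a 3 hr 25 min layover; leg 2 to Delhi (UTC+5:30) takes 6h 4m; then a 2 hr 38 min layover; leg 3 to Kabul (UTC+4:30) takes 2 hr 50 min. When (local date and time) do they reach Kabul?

03:12 on Jul 24

Convert departure to UTC: 12:55 − 10:00 = 02:55 UTC on Jul 23.
Add 4 hours and 50 minutes leg 1 → 07:45 UTC.
Add 3 hours 25 minutes layover in Anvik Crossing → 11:10 UTC.
Add 6 hours 4 minutes leg 2 → 17:14 UTC.
Add 2 hours and 38 minutes layover in Delhi → 19:52 UTC.
Add 2 hours 50 minutes leg 3 → 22:42 UTC.
Kabul is UTC+4:30, so local arrival = 22:42 + 4:30 = 03:12 on Jul 24.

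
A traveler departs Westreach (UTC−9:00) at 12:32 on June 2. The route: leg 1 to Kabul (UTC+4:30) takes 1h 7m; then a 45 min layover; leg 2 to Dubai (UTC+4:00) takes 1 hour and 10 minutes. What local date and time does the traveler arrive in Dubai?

04:34 on June 3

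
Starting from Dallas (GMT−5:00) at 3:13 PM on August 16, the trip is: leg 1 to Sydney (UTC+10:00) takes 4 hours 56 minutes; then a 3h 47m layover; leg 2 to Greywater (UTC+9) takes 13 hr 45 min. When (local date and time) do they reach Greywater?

3:41 AM on Aug 18

Convert departure to UTC: 3:13 PM + 5:00 = 8:13 PM UTC on Aug 16.
Add 4 hours and 56 minutes leg 1 → 1:09 AM UTC (Aug 17).
Add 3 hours 47 minutes layover in Sydney → 4:56 AM UTC.
Add 13 hours 45 minutes leg 2 → 6:41 PM UTC.
Greywater is UTC+9:00, so local arrival = 6:41 PM + 9:00 = 3:41 AM on Aug 18.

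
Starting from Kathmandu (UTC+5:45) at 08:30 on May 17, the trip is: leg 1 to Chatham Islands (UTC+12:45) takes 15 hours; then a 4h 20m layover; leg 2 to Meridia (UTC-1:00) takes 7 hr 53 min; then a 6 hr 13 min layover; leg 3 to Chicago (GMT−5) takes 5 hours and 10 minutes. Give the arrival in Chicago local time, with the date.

12:21 on May 18

Convert departure to UTC: 08:30 − 5:45 = 02:45 UTC on May 17.
Add 15 hours leg 1 → 17:45 UTC.
Add 4 hours 20 minutes layover in Chatham Islands → 22:05 UTC.
Add 7 hours and 53 minutes leg 2 → 05:58 UTC (May 18).
Add 6 hours 13 minutes layover in Meridia → 12:11 UTC.
Add 5 hours 10 minutes leg 3 → 17:21 UTC.
Chicago is UTC−5:00, so local arrival = 17:21 − 5:00 = 12:21 on May 18.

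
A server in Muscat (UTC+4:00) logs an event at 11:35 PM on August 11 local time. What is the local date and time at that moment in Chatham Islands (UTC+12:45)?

In UTC: 11:35 PM − 4:00 = 7:35 PM on Aug 11.
Chatham Islands is UTC+12:45: 7:35 PM + 12:45 = 8:20 AM on Aug 12.

8:20 AM on August 12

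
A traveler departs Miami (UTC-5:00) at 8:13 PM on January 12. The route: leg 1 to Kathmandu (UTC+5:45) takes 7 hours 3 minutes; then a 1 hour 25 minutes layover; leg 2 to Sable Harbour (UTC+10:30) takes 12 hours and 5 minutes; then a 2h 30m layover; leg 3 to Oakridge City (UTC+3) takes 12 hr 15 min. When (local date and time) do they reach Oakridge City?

Convert departure to UTC: 8:13 PM + 5:00 = 1:13 AM UTC on Jan 13.
Add 7 hours and 3 minutes leg 1 → 8:16 AM UTC.
Add 1 hour and 25 minutes layover in Kathmandu → 9:41 AM UTC.
Add 12 hours 5 minutes leg 2 → 9:46 PM UTC.
Add 2 hours 30 minutes layover in Sable Harbour → 12:16 AM UTC (Jan 14).
Add 12 hours and 15 minutes leg 3 → 12:31 PM UTC.
Oakridge City is UTC+3:00, so local arrival = 12:31 PM + 3:00 = 3:31 PM on Jan 14.

3:31 PM on January 14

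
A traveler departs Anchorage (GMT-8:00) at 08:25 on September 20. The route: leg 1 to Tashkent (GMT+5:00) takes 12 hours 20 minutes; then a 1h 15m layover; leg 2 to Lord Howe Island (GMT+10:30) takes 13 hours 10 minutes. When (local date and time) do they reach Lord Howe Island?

Convert departure to UTC: 08:25 + 8:00 = 16:25 UTC on Sep 20.
Add 12 hours and 20 minutes leg 1 → 04:45 UTC (Sep 21).
Add 1 hour 15 minutes layover in Tashkent → 06:00 UTC.
Add 13 hours and 10 minutes leg 2 → 19:10 UTC.
Lord Howe Island is UTC+10:30, so local arrival = 19:10 + 10:30 = 05:40 on Sep 22.

05:40 on September 22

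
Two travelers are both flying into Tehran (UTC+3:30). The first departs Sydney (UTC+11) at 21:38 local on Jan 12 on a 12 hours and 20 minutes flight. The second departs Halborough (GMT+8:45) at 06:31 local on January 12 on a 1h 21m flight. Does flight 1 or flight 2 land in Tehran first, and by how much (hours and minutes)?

the second, by 23 hours 51 minutes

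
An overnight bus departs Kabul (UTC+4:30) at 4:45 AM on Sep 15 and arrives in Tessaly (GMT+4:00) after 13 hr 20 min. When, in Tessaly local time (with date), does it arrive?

5:35 PM on September 15

Tessaly is 0:30 behind Kabul.
After 13 hours and 20 minutes it is 6:05 PM in Kabul.
Shift by the zone difference: 6:05 PM − 0:30 = 5:35 PM on Sep 15 in Tessaly.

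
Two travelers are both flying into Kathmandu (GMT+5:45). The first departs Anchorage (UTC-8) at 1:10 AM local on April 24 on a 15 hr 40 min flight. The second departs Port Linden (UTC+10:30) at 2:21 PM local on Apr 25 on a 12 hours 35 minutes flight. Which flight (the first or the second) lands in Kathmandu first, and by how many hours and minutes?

Flight 1 in UTC: 1:10 AM + 8:00 = 9:10 AM on Apr 24.
+15 hours and 40 minutes → arrive 12:50 AM UTC on Apr 25.
Flight 2 in UTC: 2:21 PM − 10:30 = 3:51 AM on Apr 25.
+12 hours and 35 minutes → arrive 4:26 PM UTC on Apr 25.
Flight 1 lands earlier by 15 hours 36 minutes.

the first, by 15 hours 36 minutes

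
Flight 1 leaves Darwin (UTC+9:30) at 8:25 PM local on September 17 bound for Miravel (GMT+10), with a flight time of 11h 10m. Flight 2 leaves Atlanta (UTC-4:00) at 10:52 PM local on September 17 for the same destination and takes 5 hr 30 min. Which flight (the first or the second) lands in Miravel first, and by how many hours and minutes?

Flight 1 in UTC: 8:25 PM − 9:30 = 10:55 AM on Sep 17.
+11 hours 10 minutes → arrive 10:05 PM UTC on Sep 17.
Flight 2 in UTC: 10:52 PM + 4:00 = 2:52 AM on Sep 18.
+5 hours and 30 minutes → arrive 8:22 AM UTC on Sep 18.
Flight 1 lands earlier by 10 hours 17 minutes.

the first, by 10 hours 17 minutes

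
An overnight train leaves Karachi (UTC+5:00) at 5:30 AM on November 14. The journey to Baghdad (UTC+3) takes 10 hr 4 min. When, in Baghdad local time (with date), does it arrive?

Convert departure to UTC: 5:30 AM − 5:00 = 12:30 AM UTC on Nov 14.
Add 10 hours 4 minutes travel time → 10:34 AM UTC.
Baghdad is UTC+3:00, so local arrival = 10:34 AM + 3:00 = 1:34 PM on Nov 14.

1:34 PM on November 14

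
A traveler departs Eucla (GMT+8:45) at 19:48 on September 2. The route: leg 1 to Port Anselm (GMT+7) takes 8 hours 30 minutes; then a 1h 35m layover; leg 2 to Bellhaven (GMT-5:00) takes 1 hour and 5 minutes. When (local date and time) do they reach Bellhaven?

17:13 on September 2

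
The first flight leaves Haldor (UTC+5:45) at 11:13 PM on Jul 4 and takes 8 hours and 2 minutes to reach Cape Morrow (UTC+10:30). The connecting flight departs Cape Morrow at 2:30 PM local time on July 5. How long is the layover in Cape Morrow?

Convert departure to UTC: 11:13 PM − 5:45 = 5:28 PM UTC on Jul 4.
Add 8 hours and 2 minutes flight time → 1:30 AM UTC (Jul 5).
Cape Morrow is UTC+10:30, so local arrival = 1:30 AM + 10:30 = 12:00 PM on Jul 5.
Layover = 2:30 PM − 12:00 PM = 2 hours 30 minutes.

2 hours 30 minutes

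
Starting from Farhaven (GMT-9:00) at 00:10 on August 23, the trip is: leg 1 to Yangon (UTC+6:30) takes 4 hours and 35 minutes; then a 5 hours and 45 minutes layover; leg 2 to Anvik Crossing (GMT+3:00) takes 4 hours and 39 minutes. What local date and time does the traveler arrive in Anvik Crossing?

03:09 on August 24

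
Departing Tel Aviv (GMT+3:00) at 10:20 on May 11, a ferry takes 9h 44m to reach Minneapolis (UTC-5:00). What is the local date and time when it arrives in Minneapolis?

Convert departure to UTC: 10:20 − 3:00 = 07:20 UTC on May 11.
Add 9 hours and 44 minutes travel time → 17:04 UTC.
Minneapolis is UTC−5:00, so local arrival = 17:04 − 5:00 = 12:04 on May 11.

12:04 on May 11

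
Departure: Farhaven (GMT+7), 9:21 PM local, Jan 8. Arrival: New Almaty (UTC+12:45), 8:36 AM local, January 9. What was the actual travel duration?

Departure in UTC: 9:21 PM − 7:00 = 2:21 PM on Jan 8.
Arrival in UTC: 8:36 AM − 12:45 = 7:51 PM on Jan 8.
Elapsed = 7:51 PM − 2:21 PM = 5 hours 30 minutes.

5 hours 30 minutes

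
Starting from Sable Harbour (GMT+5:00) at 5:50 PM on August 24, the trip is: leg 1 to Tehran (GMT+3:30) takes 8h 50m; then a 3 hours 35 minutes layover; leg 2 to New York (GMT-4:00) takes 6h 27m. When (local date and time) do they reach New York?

Convert departure to UTC: 5:50 PM − 5:00 = 12:50 PM UTC on Aug 24.
Add 8 hours 50 minutes leg 1 → 9:40 PM UTC.
Add 3 hours 35 minutes layover in Tehran → 1:15 AM UTC (Aug 25).
Add 6 hours and 27 minutes leg 2 → 7:42 AM UTC.
New York is UTC−4:00, so local arrival = 7:42 AM − 4:00 = 3:42 AM on Aug 25.

3:42 AM on Aug 25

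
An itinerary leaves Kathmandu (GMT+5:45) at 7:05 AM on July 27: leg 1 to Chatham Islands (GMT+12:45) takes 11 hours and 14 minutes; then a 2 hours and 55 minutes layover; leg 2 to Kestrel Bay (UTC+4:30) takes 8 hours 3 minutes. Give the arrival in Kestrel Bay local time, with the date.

4:02 AM on July 28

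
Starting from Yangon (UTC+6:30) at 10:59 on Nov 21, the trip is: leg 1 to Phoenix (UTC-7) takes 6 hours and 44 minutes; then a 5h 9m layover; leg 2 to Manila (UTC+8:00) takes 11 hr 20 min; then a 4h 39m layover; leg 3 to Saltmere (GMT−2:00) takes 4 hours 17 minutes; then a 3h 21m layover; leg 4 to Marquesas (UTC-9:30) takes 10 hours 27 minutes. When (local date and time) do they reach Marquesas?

Convert departure to UTC: 10:59 − 6:30 = 04:29 UTC on Nov 21.
Add 6 hours and 44 minutes leg 1 → 11:13 UTC.
Add 5 hours 9 minutes layover in Phoenix → 16:22 UTC.
Add 11 hours 20 minutes leg 2 → 03:42 UTC (Nov 22).
Add 4 hours and 39 minutes layover in Manila → 08:21 UTC.
Add 4 hours 17 minutes leg 3 → 12:38 UTC.
Add 3 hours 21 minutes layover in Saltmere → 15:59 UTC.
Add 10 hours 27 minutes leg 4 → 02:26 UTC (Nov 23).
Marquesas is UTC−9:30, so local arrival = 02:26 − 9:30 = 16:56 on Nov 22.

16:56 on November 22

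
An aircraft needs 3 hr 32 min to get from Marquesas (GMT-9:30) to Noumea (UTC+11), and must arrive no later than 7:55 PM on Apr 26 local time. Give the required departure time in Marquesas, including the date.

7:53 PM on April 25

Target arrival in UTC: 7:55 PM − 11:00 = 8:55 AM on Apr 26.
Subtract 3 hours and 32 minutes → departure 5:23 AM UTC on Apr 26.
Marquesas is UTC−9:30: 5:23 AM − 9:30 = 7:53 PM on Apr 25.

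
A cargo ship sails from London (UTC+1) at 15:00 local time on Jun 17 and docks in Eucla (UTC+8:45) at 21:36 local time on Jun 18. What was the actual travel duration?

22 hours 51 minutes

Departure in UTC: 15:00 − 1:00 = 14:00 on Jun 17.
Arrival in UTC: 21:36 − 8:45 = 12:51 on Jun 18.
Elapsed = 12:51 − 14:00 (+1 day) = 22 hours 51 minutes.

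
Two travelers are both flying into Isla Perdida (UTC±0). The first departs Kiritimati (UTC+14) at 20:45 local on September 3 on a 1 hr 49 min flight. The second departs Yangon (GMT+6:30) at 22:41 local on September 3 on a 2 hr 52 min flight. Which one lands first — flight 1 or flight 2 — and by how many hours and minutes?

Flight 1 in UTC: 20:45 − 14:00 = 06:45 on Sep 3.
+1 hour and 49 minutes → arrive 08:34 UTC on Sep 3.
Flight 2 in UTC: 22:41 − 6:30 = 16:11 on Sep 3.
+2 hours 52 minutes → arrive 19:03 UTC on Sep 3.
Flight 1 lands earlier by 10 hours 29 minutes.

the first, by 10 hours 29 minutes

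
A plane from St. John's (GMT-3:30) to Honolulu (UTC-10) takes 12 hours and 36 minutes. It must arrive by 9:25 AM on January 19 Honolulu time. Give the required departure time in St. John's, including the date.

Target arrival in UTC: 9:25 AM + 10:00 = 7:25 PM on Jan 19.
Subtract 12 hours and 36 minutes → departure 6:49 AM UTC on Jan 19.
St. John's is UTC−3:30: 6:49 AM − 3:30 = 3:19 AM on Jan 19.

3:19 AM on January 19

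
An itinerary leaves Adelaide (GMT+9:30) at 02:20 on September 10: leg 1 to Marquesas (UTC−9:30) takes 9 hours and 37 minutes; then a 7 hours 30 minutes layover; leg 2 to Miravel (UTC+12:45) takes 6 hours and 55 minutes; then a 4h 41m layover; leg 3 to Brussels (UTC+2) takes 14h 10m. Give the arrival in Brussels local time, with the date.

13:43 on September 11

Convert departure to UTC: 02:20 − 9:30 = 16:50 UTC on Sep 9.
Add 9 hours and 37 minutes leg 1 → 02:27 UTC (Sep 10).
Add 7 hours 30 minutes layover in Marquesas → 09:57 UTC.
Add 6 hours 55 minutes leg 2 → 16:52 UTC.
Add 4 hours 41 minutes layover in Miravel → 21:33 UTC.
Add 14 hours and 10 minutes leg 3 → 11:43 UTC (Sep 11).
Brussels is UTC+2:00, so local arrival = 11:43 + 2:00 = 13:43 on Sep 11.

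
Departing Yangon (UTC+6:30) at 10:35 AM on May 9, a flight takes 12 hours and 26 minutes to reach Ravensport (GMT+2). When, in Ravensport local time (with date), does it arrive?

Convert departure to UTC: 10:35 AM − 6:30 = 4:05 AM UTC on May 9.
Add 12 hours 26 minutes travel time → 4:31 PM UTC.
Ravensport is UTC+2:00, so local arrival = 4:31 PM + 2:00 = 6:31 PM on May 9.

6:31 PM on May 9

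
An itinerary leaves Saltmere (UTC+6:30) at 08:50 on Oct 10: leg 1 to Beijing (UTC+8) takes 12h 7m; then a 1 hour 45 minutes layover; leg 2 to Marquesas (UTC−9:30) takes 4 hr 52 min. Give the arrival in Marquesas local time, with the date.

Convert departure to UTC: 08:50 − 6:30 = 02:20 UTC on Oct 10.
Add 12 hours 7 minutes leg 1 → 14:27 UTC.
Add 1 hour and 45 minutes layover in Beijing → 16:12 UTC.
Add 4 hours 52 minutes leg 2 → 21:04 UTC.
Marquesas is UTC−9:30, so local arrival = 21:04 − 9:30 = 11:34 on Oct 10.

11:34 on October 10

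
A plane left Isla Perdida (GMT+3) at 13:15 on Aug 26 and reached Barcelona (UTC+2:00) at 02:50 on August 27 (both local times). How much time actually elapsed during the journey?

14 hours 35 minutes

Departure in UTC: 13:15 − 3:00 = 10:15 on Aug 26.
Arrival in UTC: 02:50 − 2:00 = 00:50 on Aug 27.
Elapsed = 00:50 − 10:15 (+1 day) = 14 hours 35 minutes.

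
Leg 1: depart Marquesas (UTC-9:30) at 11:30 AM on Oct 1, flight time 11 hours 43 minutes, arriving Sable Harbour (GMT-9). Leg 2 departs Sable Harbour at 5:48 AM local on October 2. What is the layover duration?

Convert departure to UTC: 11:30 AM + 9:30 = 9:00 PM UTC on Oct 1.
Add 11 hours 43 minutes flight time → 8:43 AM UTC (Oct 2).
Sable Harbour is UTC−9:00, so local arrival = 8:43 AM − 9:00 = 11:43 PM on Oct 1.
Layover = 5:48 AM − 11:43 PM (+1 day) = 6 hours 5 minutes.

6 hours 5 minutes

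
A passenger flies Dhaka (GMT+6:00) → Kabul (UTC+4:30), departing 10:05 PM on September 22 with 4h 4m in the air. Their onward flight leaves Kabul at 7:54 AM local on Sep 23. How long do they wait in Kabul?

7 hours 15 minutes

Convert departure to UTC: 10:05 PM − 6:00 = 4:05 PM UTC on Sep 22.
Add 4 hours 4 minutes flight time → 8:09 PM UTC.
Kabul is UTC+4:30, so local arrival = 8:09 PM + 4:30 = 12:39 AM on Sep 23.
Layover = 7:54 AM − 12:39 AM = 7 hours 15 minutes.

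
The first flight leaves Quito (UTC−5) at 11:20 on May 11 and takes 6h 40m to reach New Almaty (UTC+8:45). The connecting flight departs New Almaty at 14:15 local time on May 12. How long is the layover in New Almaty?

Convert departure to UTC: 11:20 + 5:00 = 16:20 UTC on May 11.
Add 6 hours and 40 minutes flight time → 23:00 UTC.
New Almaty is UTC+8:45, so local arrival = 23:00 + 8:45 = 07:45 on May 12.
Layover = 14:15 − 07:45 = 6 hours 30 minutes.

6 hours 30 minutes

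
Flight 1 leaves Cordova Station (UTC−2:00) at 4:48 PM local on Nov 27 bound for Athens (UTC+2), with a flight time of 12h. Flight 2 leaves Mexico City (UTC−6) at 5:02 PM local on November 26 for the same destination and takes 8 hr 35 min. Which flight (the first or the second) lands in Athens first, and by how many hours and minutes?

Flight 1 in UTC: 4:48 PM + 2:00 = 6:48 PM on Nov 27.
+12 hours → arrive 6:48 AM UTC on Nov 28.
Flight 2 in UTC: 5:02 PM + 6:00 = 11:02 PM on Nov 26.
+8 hours 35 minutes → arrive 7:37 AM UTC on Nov 27.
Flight 2 lands earlier by 23 hours 11 minutes.

the second, by 23 hours 11 minutes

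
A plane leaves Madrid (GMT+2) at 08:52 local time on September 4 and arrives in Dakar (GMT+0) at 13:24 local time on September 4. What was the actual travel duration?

6 hours 32 minutes

Departure in UTC: 08:52 − 2:00 = 06:52 on Sep 4.
Arrival is already UTC: 13:24 on Sep 4.
Elapsed = 13:24 − 06:52 = 6 hours 32 minutes.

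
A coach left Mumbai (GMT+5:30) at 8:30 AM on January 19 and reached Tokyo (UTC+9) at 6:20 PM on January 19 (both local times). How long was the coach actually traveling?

6 hours 20 minutes

Tokyo is 3:30 ahead of Mumbai.
Clock-face elapsed time (ignoring zones) is 9 hours 50 minutes.
Actual elapsed = 9 hours 50 minutes − 3:30 = 6 hours 20 minutes.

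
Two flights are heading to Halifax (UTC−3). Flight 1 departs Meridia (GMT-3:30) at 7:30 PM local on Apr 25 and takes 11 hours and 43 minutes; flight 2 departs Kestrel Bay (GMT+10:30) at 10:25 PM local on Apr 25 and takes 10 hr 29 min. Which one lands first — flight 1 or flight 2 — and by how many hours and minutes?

the second, by 12 hours 19 minutes

Flight 1 in UTC: 7:30 PM + 3:30 = 11:00 PM on Apr 25.
+11 hours 43 minutes → arrive 10:43 AM UTC on Apr 26.
Flight 2 in UTC: 10:25 PM − 10:30 = 11:55 AM on Apr 25.
+10 hours 29 minutes → arrive 10:24 PM UTC on Apr 25.
Flight 2 lands earlier by 12 hours 19 minutes.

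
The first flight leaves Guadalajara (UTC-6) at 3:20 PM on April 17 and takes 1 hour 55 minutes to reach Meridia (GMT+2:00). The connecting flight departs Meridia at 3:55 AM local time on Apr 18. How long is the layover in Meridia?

Convert departure to UTC: 3:20 PM + 6:00 = 9:20 PM UTC on Apr 17.
Add 1 hour 55 minutes flight time → 11:15 PM UTC.
Meridia is UTC+2:00, so local arrival = 11:15 PM + 2:00 = 1:15 AM on Apr 18.
Layover = 3:55 AM − 1:15 AM = 2 hours 40 minutes.

2 hours 40 minutes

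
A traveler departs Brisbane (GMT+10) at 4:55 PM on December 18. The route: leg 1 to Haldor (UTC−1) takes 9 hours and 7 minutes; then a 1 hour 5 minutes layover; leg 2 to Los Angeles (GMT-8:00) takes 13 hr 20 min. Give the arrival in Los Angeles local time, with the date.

Convert departure to UTC: 4:55 PM − 10:00 = 6:55 AM UTC on Dec 18.
Add 9 hours and 7 minutes leg 1 → 4:02 PM UTC.
Add 1 hour 5 minutes layover in Haldor → 5:07 PM UTC.
Add 13 hours 20 minutes leg 2 → 6:27 AM UTC (Dec 19).
Los Angeles is UTC−8:00, so local arrival = 6:27 AM − 8:00 = 10:27 PM on Dec 18.

10:27 PM on December 18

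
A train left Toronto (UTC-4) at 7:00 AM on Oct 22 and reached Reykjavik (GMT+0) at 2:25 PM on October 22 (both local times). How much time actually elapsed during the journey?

3 hours 25 minutes

Departure in UTC: 7:00 AM + 4:00 = 11:00 AM on Oct 22.
Arrival is already UTC: 2:25 PM on Oct 22.
Elapsed = 2:25 PM − 11:00 AM = 3 hours 25 minutes.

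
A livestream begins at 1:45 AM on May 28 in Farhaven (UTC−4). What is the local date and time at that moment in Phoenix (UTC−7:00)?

10:45 PM on May 27

In UTC: 1:45 AM + 4:00 = 5:45 AM on May 28.
Phoenix is UTC−7:00: 5:45 AM − 7:00 = 10:45 PM on May 27.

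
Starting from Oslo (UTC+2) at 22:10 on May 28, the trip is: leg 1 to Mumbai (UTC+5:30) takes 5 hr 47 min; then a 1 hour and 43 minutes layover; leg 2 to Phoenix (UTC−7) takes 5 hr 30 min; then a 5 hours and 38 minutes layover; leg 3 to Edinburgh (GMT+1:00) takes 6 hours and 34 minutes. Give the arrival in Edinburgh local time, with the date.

Convert departure to UTC: 22:10 − 2:00 = 20:10 UTC on May 28.
Add 5 hours and 47 minutes leg 1 → 01:57 UTC (May 29).
Add 1 hour and 43 minutes layover in Mumbai → 03:40 UTC.
Add 5 hours 30 minutes leg 2 → 09:10 UTC.
Add 5 hours 38 minutes layover in Phoenix → 14:48 UTC.
Add 6 hours 34 minutes leg 3 → 21:22 UTC.
Edinburgh is UTC+1:00, so local arrival = 21:22 + 1:00 = 22:22 on May 29.

22:22 on May 29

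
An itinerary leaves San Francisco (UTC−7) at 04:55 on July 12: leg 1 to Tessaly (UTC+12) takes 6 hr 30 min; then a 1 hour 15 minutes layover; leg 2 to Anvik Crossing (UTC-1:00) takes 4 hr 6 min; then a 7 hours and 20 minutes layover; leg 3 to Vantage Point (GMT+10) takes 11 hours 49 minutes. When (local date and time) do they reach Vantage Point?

Convert departure to UTC: 04:55 + 7:00 = 11:55 UTC on Jul 12.
Add 6 hours 30 minutes leg 1 → 18:25 UTC.
Add 1 hour 15 minutes layover in Tessaly → 19:40 UTC.
Add 4 hours and 6 minutes leg 2 → 23:46 UTC.
Add 7 hours 20 minutes layover in Anvik Crossing → 07:06 UTC (Jul 13).
Add 11 hours 49 minutes leg 3 → 18:55 UTC.
Vantage Point is UTC+10:00, so local arrival = 18:55 + 10:00 = 04:55 on Jul 14.

04:55 on Jul 14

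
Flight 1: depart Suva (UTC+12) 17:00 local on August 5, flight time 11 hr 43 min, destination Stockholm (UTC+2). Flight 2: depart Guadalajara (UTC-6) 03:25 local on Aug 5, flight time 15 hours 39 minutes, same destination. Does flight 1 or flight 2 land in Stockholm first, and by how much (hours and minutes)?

Flight 1 in UTC: 17:00 − 12:00 = 05:00 on Aug 5.
+11 hours 43 minutes → arrive 16:43 UTC on Aug 5.
Flight 2 in UTC: 03:25 + 6:00 = 09:25 on Aug 5.
+15 hours 39 minutes → arrive 01:04 UTC on Aug 6.
Flight 1 lands earlier by 8 hours 21 minutes.

the first, by 8 hours 21 minutes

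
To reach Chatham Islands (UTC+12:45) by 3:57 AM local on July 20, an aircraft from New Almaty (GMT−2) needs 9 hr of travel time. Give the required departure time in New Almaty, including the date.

Target arrival in UTC: 3:57 AM − 12:45 = 3:12 PM on Jul 19.
Subtract 9 hours → departure 6:12 AM UTC on Jul 19.
New Almaty is UTC−2:00: 6:12 AM − 2:00 = 4:12 AM on Jul 19.

4:12 AM on July 19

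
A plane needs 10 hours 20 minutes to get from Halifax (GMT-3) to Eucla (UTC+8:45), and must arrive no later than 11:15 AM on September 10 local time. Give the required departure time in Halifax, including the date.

1:10 PM on Sep 9

Target arrival in UTC: 11:15 AM − 8:45 = 2:30 AM on Sep 10.
Subtract 10 hours and 20 minutes → departure 4:10 PM UTC on Sep 9.
Halifax is UTC−3:00: 4:10 PM − 3:00 = 1:10 PM on Sep 9.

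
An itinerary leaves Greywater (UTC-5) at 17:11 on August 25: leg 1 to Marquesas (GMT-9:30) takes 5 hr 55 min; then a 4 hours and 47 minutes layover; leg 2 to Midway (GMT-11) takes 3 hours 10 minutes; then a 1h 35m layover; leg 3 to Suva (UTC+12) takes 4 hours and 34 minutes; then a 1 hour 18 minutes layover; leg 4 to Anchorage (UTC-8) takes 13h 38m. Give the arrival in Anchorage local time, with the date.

Convert departure to UTC: 17:11 + 5:00 = 22:11 UTC on Aug 25.
Add 5 hours 55 minutes leg 1 → 04:06 UTC (Aug 26).
Add 4 hours 47 minutes layover in Marquesas → 08:53 UTC.
Add 3 hours 10 minutes leg 2 → 12:03 UTC.
Add 1 hour 35 minutes layover in Midway → 13:38 UTC.
Add 4 hours 34 minutes leg 3 → 18:12 UTC.
Add 1 hour and 18 minutes layover in Suva → 19:30 UTC.
Add 13 hours 38 minutes leg 4 → 09:08 UTC (Aug 27).
Anchorage is UTC−8:00, so local arrival = 09:08 − 8:00 = 01:08 on Aug 27.

01:08 on August 27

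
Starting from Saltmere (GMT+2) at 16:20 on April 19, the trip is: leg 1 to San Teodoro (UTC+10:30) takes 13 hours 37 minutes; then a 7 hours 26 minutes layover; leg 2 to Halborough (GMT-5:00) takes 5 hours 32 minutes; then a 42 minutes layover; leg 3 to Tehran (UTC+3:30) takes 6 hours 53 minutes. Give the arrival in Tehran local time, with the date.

04:00 on April 21

Convert departure to UTC: 16:20 − 2:00 = 14:20 UTC on Apr 19.
Add 13 hours 37 minutes leg 1 → 03:57 UTC (Apr 20).
Add 7 hours and 26 minutes layover in San Teodoro → 11:23 UTC.
Add 5 hours 32 minutes leg 2 → 16:55 UTC.
Add 42 minutes layover in Halborough → 17:37 UTC.
Add 6 hours 53 minutes leg 3 → 00:30 UTC (Apr 21).
Tehran is UTC+3:30, so local arrival = 00:30 + 3:30 = 04:00 on Apr 21.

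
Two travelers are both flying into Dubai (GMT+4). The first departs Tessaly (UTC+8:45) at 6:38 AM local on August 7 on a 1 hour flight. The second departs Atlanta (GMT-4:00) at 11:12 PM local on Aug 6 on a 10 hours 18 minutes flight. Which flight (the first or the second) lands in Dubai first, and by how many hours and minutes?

Flight 1 in UTC: 6:38 AM − 8:45 = 9:53 PM on Aug 6.
+1 hour → arrive 10:53 PM UTC on Aug 6.
Flight 2 in UTC: 11:12 PM + 4:00 = 3:12 AM on Aug 7.
+10 hours and 18 minutes → arrive 1:30 PM UTC on Aug 7.
Flight 1 lands earlier by 14 hours 37 minutes.

the first, by 14 hours 37 minutes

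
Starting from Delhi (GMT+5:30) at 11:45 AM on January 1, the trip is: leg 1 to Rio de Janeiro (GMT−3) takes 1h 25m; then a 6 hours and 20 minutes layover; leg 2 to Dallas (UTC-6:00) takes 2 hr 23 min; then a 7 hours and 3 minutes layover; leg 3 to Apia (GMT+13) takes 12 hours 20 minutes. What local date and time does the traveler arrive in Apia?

12:46 AM on January 3

Convert departure to UTC: 11:45 AM − 5:30 = 6:15 AM UTC on Jan 1.
Add 1 hour 25 minutes leg 1 → 7:40 AM UTC.
Add 6 hours and 20 minutes layover in Rio de Janeiro → 2:00 PM UTC.
Add 2 hours 23 minutes leg 2 → 4:23 PM UTC.
Add 7 hours 3 minutes layover in Dallas → 11:26 PM UTC.
Add 12 hours 20 minutes leg 3 → 11:46 AM UTC (Jan 2).
Apia is UTC+13:00, so local arrival = 11:46 AM + 13:00 = 12:46 AM on Jan 3.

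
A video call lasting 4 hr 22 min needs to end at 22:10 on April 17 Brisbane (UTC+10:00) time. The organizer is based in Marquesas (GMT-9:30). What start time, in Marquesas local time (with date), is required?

Target end time in UTC: 22:10 − 10:00 = 12:10 on Apr 17.
Subtract 4 hours and 22 minutes → start 07:48 UTC on Apr 17.
Marquesas is UTC−9:30: 07:48 − 9:30 = 22:18 on Apr 16.

22:18 on April 16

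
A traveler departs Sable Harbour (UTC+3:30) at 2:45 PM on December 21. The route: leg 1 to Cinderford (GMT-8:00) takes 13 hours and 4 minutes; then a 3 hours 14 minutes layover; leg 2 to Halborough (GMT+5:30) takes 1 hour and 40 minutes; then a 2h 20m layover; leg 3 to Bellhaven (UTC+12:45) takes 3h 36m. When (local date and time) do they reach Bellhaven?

11:54 PM on December 22

Convert departure to UTC: 2:45 PM − 3:30 = 11:15 AM UTC on Dec 21.
Add 13 hours and 4 minutes leg 1 → 12:19 AM UTC (Dec 22).
Add 3 hours 14 minutes layover in Cinderford → 3:33 AM UTC.
Add 1 hour and 40 minutes leg 2 → 5:13 AM UTC.
Add 2 hours 20 minutes layover in Halborough → 7:33 AM UTC.
Add 3 hours and 36 minutes leg 3 → 11:09 AM UTC.
Bellhaven is UTC+12:45, so local arrival = 11:09 AM + 12:45 = 11:54 PM on Dec 22.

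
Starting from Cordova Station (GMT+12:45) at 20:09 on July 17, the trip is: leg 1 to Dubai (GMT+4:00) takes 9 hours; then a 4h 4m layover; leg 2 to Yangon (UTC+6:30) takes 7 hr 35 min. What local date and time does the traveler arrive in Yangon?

10:33 on July 18

Convert departure to UTC: 20:09 − 12:45 = 07:24 UTC on Jul 17.
Add 9 hours leg 1 → 16:24 UTC.
Add 4 hours 4 minutes layover in Dubai → 20:28 UTC.
Add 7 hours and 35 minutes leg 2 → 04:03 UTC (Jul 18).
Yangon is UTC+6:30, so local arrival = 04:03 + 6:30 = 10:33 on Jul 18.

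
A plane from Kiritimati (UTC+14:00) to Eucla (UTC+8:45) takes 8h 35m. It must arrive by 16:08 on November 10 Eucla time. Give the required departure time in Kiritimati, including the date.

12:48 on November 10

Target arrival in UTC: 16:08 − 8:45 = 07:23 on Nov 10.
Subtract 8 hours 35 minutes → departure 22:48 UTC on Nov 9.
Kiritimati is UTC+14:00: 22:48 + 14:00 = 12:48 on Nov 10.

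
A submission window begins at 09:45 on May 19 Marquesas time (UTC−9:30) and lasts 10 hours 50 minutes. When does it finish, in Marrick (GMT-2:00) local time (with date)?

Convert start to UTC: 09:45 + 9:30 = 19:15 UTC on May 19.
Add 10 hours 50 minutes duration → 06:05 UTC (May 20).
Marrick is UTC−2:00, so local end time = 06:05 − 2:00 = 04:05 on May 20.

04:05 on May 20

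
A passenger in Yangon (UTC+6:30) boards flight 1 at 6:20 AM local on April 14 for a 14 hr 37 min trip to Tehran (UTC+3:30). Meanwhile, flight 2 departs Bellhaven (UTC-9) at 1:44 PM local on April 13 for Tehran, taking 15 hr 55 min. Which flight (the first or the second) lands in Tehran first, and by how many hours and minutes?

the first, by 12 minutes

Flight 1 in UTC: 6:20 AM − 6:30 = 11:50 PM on Apr 13.
+14 hours and 37 minutes → arrive 2:27 PM UTC on Apr 14.
Flight 2 in UTC: 1:44 PM + 9:00 = 10:44 PM on Apr 13.
+15 hours 55 minutes → arrive 2:39 PM UTC on Apr 14.
Flight 1 lands earlier by 12 minutes.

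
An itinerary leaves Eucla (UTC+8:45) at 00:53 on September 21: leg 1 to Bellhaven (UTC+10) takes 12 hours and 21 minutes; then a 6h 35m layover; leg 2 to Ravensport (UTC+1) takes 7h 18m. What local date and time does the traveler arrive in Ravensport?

Convert departure to UTC: 00:53 − 8:45 = 16:08 UTC on Sep 20.
Add 12 hours 21 minutes leg 1 → 04:29 UTC (Sep 21).
Add 6 hours 35 minutes layover in Bellhaven → 11:04 UTC.
Add 7 hours and 18 minutes leg 2 → 18:22 UTC.
Ravensport is UTC+1:00, so local arrival = 18:22 + 1:00 = 19:22 on Sep 21.

19:22 on Sep 21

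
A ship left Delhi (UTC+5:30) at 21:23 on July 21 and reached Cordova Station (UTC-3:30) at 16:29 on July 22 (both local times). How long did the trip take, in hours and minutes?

Departure in UTC: 21:23 − 5:30 = 15:53 on Jul 21.
Arrival in UTC: 16:29 + 3:30 = 19:59 on Jul 22.
Elapsed = 19:59 − 15:53 (+1 day) = 28 hours 6 minutes.

28 hours 6 minutes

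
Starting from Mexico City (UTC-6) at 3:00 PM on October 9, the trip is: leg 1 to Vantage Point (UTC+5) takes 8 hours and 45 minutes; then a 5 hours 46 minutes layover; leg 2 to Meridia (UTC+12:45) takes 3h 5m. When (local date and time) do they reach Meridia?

Convert departure to UTC: 3:00 PM + 6:00 = 9:00 PM UTC on Oct 9.
Add 8 hours 45 minutes leg 1 → 5:45 AM UTC (Oct 10).
Add 5 hours 46 minutes layover in Vantage Point → 11:31 AM UTC.
Add 3 hours 5 minutes leg 2 → 2:36 PM UTC.
Meridia is UTC+12:45, so local arrival = 2:36 PM + 12:45 = 3:21 AM on Oct 11.

3:21 AM on Oct 11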